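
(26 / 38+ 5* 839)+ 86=81352 / 19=4281.68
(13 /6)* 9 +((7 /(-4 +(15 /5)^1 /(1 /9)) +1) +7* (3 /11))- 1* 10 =6433 /506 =12.71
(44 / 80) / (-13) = -11 / 260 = -0.04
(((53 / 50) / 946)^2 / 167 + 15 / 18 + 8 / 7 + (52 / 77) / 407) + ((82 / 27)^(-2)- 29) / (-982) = 68709522461318201179 / 34230318253444830000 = 2.01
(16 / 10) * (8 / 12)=16 / 15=1.07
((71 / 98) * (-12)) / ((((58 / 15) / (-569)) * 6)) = 605985 / 2842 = 213.22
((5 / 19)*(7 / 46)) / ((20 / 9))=63 / 3496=0.02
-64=-64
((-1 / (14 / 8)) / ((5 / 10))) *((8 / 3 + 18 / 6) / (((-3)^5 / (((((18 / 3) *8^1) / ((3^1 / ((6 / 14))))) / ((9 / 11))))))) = 23936 / 107163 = 0.22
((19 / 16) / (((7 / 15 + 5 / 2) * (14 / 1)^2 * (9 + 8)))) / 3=95 / 2372384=0.00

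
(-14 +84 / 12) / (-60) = 7 / 60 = 0.12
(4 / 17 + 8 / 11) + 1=367 / 187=1.96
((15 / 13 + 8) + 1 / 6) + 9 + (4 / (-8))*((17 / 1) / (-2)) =3521 / 156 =22.57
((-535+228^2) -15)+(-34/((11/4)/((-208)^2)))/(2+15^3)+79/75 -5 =142844121538/2786025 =51271.66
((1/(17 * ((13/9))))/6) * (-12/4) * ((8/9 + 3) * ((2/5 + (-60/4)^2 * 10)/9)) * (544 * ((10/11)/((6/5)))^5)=-12306875000000/4578840981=-2687.77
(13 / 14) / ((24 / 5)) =65 / 336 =0.19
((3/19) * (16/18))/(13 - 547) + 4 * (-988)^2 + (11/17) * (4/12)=1010203672183/258723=3904576.22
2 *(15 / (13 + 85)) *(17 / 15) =17 / 49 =0.35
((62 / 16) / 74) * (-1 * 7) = -0.37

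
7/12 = 0.58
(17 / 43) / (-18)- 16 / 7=-2.31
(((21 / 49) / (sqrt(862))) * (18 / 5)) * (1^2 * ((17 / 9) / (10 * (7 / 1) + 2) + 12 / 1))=0.63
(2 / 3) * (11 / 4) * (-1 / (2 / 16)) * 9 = -132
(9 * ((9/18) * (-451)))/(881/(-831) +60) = -3373029/97958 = -34.43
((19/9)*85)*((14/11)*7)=158270/99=1598.69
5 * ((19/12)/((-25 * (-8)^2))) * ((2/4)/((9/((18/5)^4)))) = -4617/100000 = -0.05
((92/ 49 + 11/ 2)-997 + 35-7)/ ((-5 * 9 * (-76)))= -10471/ 37240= -0.28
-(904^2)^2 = -667841990656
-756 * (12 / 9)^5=-28672 / 9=-3185.78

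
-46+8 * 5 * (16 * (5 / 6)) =1462 / 3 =487.33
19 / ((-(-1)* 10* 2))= 19 / 20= 0.95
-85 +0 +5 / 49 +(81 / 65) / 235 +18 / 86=-2725485058 / 32184425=-84.68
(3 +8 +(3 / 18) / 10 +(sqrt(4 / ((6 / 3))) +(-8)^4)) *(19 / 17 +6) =121 *sqrt(2) / 17 +29816941 / 1020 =29242.36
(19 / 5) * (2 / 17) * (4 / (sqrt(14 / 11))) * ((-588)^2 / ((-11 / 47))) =-176428224 * sqrt(154) / 935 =-2341622.12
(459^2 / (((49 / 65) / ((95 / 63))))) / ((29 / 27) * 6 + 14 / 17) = 22116237975 / 381416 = 57984.56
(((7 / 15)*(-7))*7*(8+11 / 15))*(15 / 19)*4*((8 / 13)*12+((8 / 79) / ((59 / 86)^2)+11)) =-2390217944548 / 203774259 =-11729.73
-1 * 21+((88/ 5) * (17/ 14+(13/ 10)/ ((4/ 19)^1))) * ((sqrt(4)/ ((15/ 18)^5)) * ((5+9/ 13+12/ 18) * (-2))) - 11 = -58746897376/ 7109375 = -8263.30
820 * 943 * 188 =145372880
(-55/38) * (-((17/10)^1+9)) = 1177/76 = 15.49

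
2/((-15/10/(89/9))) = -356/27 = -13.19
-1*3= -3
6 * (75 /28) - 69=-741 /14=-52.93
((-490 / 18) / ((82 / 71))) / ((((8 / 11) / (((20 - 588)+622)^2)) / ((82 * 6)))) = -46496835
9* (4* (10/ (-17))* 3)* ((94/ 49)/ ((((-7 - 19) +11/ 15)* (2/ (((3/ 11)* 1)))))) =2284200/ 3472777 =0.66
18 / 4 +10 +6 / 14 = 209 / 14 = 14.93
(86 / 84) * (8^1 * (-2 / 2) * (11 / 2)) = -45.05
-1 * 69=-69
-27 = -27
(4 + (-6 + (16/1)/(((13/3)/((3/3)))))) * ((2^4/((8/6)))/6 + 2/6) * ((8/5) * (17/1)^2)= 356048/195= 1825.89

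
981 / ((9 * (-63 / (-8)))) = 872 / 63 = 13.84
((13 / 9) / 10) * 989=12857 / 90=142.86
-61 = -61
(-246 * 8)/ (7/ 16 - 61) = 32.50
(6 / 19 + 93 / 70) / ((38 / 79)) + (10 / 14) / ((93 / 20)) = 16789889 / 4700220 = 3.57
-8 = -8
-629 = -629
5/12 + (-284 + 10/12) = -1131/4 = -282.75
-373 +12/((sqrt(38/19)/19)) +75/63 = -7808/21 +114 * sqrt(2) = -210.59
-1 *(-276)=276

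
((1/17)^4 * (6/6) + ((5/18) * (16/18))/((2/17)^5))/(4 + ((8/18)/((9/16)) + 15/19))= 11265848279527/5737558616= 1963.53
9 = 9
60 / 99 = 20 / 33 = 0.61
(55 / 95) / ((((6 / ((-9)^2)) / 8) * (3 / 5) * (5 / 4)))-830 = -14186 / 19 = -746.63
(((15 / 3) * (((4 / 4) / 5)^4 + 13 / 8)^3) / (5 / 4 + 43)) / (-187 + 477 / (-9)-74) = -179320962879 / 115787500000000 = -0.00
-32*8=-256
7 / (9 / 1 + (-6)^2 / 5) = 35 / 81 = 0.43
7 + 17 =24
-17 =-17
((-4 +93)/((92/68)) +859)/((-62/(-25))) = 265875/713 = 372.90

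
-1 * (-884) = 884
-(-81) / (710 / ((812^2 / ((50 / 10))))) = 26703432 / 1775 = 15044.19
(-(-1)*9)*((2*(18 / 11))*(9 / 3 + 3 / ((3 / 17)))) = 6480 / 11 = 589.09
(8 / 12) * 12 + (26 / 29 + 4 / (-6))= 716 / 87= 8.23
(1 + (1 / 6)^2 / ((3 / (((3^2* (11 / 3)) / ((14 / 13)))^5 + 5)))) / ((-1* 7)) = -14530758247261 / 406594944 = -35737.68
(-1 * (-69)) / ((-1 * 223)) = -69 / 223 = -0.31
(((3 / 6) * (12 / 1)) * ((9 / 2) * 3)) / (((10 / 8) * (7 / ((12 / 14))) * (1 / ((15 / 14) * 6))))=17496 / 343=51.01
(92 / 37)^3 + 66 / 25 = 22810298 / 1266325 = 18.01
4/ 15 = 0.27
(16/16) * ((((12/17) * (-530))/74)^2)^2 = 102260633760000/156531800881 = 653.29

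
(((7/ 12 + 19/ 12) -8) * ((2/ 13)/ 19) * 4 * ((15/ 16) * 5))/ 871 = -875/ 860548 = -0.00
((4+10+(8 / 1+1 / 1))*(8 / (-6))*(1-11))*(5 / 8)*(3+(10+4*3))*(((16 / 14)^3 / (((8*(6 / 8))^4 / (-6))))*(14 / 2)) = -920000 / 3969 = -231.80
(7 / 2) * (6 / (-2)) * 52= -546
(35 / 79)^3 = 42875 / 493039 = 0.09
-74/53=-1.40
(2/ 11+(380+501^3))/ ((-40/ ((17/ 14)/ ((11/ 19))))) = -63828061977/ 9680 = -6593808.06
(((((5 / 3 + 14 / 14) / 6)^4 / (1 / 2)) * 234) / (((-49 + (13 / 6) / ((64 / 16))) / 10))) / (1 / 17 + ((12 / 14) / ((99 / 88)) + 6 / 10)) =-79206400 / 29862351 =-2.65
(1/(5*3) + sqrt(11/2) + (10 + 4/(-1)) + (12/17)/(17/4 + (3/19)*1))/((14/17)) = 17*sqrt(22)/28 + 21277/2814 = 10.41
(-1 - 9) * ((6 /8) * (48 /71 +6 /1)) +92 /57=-196103 /4047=-48.46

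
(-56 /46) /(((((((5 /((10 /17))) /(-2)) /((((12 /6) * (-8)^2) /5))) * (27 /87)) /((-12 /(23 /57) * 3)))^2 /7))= -2246268583673856 /87906575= -25552907.55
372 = 372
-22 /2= -11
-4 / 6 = -2 / 3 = -0.67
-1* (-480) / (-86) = -240 / 43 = -5.58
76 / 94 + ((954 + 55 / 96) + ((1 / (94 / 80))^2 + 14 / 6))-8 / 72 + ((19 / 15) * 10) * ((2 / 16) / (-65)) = 39628230461 / 41352480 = 958.30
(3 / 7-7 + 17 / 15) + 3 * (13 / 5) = 248 / 105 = 2.36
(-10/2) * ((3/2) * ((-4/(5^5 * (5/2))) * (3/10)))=0.00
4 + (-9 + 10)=5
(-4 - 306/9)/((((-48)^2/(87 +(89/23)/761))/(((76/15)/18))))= -54974885/136103328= -0.40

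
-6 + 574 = 568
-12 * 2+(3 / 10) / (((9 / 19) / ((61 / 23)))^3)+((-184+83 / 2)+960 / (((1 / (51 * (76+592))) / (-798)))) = -385816281379165543 / 14782905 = -26098813553.84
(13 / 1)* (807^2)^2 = 5513628380013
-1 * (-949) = 949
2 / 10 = 1 / 5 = 0.20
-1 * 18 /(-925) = 18 /925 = 0.02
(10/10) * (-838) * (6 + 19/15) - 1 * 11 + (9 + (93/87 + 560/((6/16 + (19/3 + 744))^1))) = -47727006091/7837395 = -6089.65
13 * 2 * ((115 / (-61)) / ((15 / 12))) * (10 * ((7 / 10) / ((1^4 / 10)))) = -167440 / 61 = -2744.92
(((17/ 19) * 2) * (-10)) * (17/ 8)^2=-24565/ 304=-80.81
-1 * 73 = -73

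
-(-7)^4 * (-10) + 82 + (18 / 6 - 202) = 23893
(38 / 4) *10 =95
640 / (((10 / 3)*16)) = 12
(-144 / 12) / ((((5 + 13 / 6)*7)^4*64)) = -243 / 8208541201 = -0.00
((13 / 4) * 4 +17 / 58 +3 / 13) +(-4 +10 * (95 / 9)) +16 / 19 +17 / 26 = 7515265 / 64467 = 116.58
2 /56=1 /28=0.04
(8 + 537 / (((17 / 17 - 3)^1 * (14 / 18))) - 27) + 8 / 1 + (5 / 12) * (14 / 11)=-82163 / 231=-355.68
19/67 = 0.28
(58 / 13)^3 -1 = 192915 / 2197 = 87.81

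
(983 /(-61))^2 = 966289 /3721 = 259.69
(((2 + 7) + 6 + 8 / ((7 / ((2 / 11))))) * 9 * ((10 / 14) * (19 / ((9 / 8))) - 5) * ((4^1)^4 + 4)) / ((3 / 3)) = 135484700 / 539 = 251363.08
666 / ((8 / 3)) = 999 / 4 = 249.75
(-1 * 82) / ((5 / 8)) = -656 / 5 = -131.20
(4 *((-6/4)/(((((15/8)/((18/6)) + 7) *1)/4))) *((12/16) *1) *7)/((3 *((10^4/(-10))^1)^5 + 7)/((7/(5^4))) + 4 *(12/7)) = 7056/114374999999999730197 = 0.00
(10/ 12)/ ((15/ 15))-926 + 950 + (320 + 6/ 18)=2071/ 6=345.17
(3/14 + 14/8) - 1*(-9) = 307/28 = 10.96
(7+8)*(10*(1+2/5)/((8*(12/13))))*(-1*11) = -5005/16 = -312.81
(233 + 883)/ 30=186/ 5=37.20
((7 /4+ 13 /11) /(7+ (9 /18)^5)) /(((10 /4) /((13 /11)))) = 8944 /45375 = 0.20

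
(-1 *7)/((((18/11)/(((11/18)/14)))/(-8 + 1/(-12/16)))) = 847/486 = 1.74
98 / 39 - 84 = -3178 / 39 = -81.49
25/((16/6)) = 75/8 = 9.38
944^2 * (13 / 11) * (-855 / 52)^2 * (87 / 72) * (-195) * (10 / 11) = -7379624272500 / 121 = -60988630351.24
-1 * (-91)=91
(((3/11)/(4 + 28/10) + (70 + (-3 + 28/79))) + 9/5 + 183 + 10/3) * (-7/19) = -792731779/8420610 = -94.14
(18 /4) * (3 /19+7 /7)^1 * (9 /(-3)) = -297 /19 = -15.63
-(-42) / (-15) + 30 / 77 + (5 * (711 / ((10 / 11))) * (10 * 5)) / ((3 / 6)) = 150553322 / 385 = 391047.59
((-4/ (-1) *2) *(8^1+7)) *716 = 85920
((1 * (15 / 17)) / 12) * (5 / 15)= 0.02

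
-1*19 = -19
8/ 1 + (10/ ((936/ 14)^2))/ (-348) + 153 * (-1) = -5525975765/ 38110176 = -145.00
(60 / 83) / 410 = 0.00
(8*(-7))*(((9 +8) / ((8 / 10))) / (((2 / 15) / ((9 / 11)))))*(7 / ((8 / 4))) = -562275 / 22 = -25557.95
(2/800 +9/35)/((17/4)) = 727/11900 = 0.06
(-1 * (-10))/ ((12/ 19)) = 95/ 6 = 15.83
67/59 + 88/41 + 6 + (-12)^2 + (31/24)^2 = 154.95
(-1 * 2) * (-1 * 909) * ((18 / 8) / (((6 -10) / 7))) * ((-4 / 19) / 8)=57267 / 304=188.38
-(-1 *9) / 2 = 9 / 2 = 4.50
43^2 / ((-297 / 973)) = -1799077 / 297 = -6057.50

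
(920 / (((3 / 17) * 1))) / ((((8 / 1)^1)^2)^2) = 1955 / 1536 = 1.27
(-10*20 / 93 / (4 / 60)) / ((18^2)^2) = -125 / 406782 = -0.00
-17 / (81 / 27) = -17 / 3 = -5.67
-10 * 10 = -100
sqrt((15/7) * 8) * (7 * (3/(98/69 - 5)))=-414 * sqrt(210)/247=-24.29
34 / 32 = 17 / 16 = 1.06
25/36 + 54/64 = 443/288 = 1.54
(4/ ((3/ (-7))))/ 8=-7/ 6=-1.17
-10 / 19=-0.53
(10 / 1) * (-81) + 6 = -804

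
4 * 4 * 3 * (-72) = -3456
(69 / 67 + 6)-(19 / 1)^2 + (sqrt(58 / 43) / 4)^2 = -353.89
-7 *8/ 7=-8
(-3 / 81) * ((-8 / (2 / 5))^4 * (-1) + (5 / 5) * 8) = 159992 / 27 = 5925.63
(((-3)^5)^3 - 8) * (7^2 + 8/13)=-9255050175/13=-711926936.54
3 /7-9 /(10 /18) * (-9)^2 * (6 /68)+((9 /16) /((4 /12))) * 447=6082887 /9520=638.96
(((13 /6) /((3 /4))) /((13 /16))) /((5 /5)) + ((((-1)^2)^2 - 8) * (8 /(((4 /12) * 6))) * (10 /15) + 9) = -55 /9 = -6.11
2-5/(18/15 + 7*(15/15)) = 1.39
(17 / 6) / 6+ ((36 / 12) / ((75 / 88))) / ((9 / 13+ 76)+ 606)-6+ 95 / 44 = -147764113 / 43931250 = -3.36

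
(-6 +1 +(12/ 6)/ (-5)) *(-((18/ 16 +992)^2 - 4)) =5325983.63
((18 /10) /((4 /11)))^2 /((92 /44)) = 107811 /9200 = 11.72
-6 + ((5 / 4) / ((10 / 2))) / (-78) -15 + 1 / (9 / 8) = -18827 / 936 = -20.11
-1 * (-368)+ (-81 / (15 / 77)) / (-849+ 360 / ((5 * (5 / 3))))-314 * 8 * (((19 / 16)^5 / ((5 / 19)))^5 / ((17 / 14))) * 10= -20009336105676681535440686861843898772288221 / 16625534727602657091895238328320000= -1203530378.63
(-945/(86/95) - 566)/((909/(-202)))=138451/387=357.75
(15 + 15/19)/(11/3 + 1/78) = 23400/5453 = 4.29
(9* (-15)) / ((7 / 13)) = -1755 / 7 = -250.71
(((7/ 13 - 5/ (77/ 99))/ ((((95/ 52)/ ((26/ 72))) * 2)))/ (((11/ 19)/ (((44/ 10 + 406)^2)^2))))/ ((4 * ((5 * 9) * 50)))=-95326262598528/ 30078125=-3169288.73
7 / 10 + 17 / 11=247 / 110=2.25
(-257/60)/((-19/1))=257/1140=0.23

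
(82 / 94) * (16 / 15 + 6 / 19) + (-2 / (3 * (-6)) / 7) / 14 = 4753741 / 3938130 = 1.21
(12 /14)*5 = 30 /7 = 4.29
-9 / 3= -3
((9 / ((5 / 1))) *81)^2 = 531441 / 25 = 21257.64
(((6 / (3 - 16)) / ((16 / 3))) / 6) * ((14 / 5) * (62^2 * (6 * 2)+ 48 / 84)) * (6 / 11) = -145305 / 143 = -1016.12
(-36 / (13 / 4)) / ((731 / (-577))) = 83088 / 9503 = 8.74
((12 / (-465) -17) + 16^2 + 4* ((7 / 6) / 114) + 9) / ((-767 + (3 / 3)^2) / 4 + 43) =-13147282 / 7871985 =-1.67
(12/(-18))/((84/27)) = -3/14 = -0.21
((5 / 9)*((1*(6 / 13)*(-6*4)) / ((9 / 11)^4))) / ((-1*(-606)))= -585640 / 25843779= -0.02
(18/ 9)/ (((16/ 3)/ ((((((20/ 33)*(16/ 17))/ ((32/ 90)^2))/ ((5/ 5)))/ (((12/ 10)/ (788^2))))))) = 654901875/ 748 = 875537.27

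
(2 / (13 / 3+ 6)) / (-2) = -3 / 31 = -0.10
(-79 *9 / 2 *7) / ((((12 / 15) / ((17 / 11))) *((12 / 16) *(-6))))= 47005 / 44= 1068.30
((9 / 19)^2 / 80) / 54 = 3 / 57760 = 0.00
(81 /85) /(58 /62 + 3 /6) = 5022 /7565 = 0.66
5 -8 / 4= 3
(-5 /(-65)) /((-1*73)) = -1 /949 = -0.00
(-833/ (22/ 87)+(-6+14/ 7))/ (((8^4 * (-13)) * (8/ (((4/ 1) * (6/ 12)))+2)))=72559/ 7028736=0.01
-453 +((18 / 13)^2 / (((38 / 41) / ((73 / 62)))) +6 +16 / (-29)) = -1284912082 / 2886689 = -445.12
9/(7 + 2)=1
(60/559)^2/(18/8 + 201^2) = 1600/5611221317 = 0.00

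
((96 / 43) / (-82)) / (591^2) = -0.00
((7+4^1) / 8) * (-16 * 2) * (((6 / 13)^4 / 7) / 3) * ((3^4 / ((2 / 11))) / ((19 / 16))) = -135489024 / 3798613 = -35.67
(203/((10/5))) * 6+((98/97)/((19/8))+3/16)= 609.61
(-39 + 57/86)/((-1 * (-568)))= -3297/48848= -0.07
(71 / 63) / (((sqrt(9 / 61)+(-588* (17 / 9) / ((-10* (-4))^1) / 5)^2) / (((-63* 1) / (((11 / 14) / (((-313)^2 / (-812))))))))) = 3312221592948423750 / 9367703710792339 - 5282059865625000* sqrt(61) / 9367703710792339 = 349.17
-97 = -97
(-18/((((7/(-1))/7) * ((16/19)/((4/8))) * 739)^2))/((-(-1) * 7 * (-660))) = 0.00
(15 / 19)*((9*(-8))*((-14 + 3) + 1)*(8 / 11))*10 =864000 / 209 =4133.97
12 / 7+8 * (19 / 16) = 157 / 14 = 11.21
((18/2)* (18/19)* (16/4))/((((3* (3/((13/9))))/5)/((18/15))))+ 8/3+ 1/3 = 681/19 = 35.84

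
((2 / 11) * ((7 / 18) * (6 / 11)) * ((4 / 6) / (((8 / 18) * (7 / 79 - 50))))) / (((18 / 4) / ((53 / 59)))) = -58618 / 253341693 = -0.00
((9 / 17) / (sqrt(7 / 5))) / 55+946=9 * sqrt(35) / 6545+946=946.01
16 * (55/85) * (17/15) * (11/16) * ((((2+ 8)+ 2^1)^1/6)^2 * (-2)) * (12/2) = -1936/5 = -387.20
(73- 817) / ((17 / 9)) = -6696 / 17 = -393.88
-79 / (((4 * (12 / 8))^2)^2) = -79 / 1296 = -0.06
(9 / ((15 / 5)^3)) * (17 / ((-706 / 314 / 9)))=-22.68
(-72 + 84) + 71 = 83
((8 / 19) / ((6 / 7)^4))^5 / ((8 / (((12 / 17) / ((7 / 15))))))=56994475926865715 / 1043709136106943168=0.05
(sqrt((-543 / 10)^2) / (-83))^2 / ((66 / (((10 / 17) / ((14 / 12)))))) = 294849 / 90177010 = 0.00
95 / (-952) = -95 / 952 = -0.10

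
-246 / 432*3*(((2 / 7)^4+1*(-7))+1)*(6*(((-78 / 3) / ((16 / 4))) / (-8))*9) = 449.22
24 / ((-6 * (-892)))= 1 / 223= 0.00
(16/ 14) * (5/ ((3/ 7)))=13.33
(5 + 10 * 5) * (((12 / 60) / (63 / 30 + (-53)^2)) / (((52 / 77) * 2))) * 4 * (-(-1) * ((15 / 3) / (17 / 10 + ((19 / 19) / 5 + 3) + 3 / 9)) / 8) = 0.00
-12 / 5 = -2.40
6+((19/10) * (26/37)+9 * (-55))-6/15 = -90292/185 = -488.06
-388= -388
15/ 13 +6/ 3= 41/ 13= 3.15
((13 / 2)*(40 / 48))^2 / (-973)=-4225 / 140112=-0.03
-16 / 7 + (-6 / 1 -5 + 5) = -58 / 7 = -8.29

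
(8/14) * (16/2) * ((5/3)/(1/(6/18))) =160/63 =2.54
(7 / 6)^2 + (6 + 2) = 337 / 36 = 9.36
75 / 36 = 25 / 12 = 2.08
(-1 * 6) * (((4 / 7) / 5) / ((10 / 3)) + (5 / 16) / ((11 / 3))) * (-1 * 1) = 11043 / 15400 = 0.72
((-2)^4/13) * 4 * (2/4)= 32/13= 2.46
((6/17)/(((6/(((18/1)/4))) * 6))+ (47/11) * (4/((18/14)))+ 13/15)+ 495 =17139797/33660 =509.20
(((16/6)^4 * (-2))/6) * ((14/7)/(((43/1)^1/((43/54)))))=-0.62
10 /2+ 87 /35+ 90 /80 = 2411 /280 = 8.61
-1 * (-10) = 10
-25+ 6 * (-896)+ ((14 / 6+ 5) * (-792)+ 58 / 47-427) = -546834 / 47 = -11634.77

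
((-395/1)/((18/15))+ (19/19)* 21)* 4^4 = -236672/3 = -78890.67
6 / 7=0.86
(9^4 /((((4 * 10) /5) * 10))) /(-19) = -6561 /1520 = -4.32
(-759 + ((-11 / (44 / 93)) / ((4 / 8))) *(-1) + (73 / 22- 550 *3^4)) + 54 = -497257 / 11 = -45205.18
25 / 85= 5 / 17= 0.29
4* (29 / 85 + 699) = 237776 / 85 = 2797.36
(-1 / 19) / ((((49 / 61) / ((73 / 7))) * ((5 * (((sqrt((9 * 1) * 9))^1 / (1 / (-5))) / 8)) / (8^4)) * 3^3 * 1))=145915904 / 39590775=3.69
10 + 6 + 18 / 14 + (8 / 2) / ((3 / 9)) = 205 / 7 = 29.29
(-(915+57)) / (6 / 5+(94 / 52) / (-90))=-2274480 / 2761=-823.79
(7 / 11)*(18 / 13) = 126 / 143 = 0.88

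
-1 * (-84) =84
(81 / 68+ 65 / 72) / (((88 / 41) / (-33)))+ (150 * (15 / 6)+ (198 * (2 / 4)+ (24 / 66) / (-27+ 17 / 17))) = 206207051 / 466752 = 441.79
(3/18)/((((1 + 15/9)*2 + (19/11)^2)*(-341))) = -11/187178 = -0.00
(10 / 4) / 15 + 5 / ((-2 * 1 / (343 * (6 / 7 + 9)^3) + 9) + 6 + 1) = 3777853 / 7884213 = 0.48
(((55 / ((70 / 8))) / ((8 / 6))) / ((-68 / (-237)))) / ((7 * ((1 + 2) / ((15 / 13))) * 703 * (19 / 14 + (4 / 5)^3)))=4888125 / 7114693222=0.00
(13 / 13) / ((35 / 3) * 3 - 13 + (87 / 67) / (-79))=5293 / 116359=0.05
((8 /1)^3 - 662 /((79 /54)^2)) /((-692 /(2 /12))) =-158125 /3239079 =-0.05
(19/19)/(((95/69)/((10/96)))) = 23/304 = 0.08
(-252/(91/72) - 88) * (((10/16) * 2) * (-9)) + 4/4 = 42043/13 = 3234.08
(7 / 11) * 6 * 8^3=21504 / 11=1954.91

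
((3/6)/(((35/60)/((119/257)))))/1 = 102/257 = 0.40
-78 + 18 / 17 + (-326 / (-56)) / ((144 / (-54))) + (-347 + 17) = -1557945 / 3808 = -409.12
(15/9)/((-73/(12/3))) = -20/219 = -0.09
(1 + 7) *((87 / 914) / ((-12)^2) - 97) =-4255555 / 5484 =-775.99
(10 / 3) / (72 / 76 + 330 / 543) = 17195 / 8022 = 2.14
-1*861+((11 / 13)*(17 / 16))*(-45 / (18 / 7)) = -364721 / 416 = -876.73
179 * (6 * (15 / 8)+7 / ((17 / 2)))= 146959 / 68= 2161.16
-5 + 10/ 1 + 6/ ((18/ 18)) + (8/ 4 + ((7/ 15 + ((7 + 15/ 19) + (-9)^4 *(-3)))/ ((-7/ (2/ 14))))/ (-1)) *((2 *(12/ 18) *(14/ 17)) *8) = -355960613/ 101745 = -3498.56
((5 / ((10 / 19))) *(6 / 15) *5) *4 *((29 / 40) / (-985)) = -551 / 9850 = -0.06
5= 5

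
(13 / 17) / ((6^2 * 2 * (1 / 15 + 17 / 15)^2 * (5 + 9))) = 325 / 616896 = 0.00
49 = 49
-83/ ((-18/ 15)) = 415/ 6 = 69.17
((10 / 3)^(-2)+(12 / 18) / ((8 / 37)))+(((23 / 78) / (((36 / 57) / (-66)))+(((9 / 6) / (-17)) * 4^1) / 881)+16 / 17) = -519851541 / 19470100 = -26.70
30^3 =27000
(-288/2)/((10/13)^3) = -39546/125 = -316.37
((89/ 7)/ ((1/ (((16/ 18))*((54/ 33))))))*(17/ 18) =12104/ 693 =17.47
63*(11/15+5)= 361.20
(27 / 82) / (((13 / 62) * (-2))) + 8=7691 / 1066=7.21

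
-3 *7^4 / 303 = -2401 / 101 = -23.77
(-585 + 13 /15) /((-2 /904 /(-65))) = -51485512 /3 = -17161837.33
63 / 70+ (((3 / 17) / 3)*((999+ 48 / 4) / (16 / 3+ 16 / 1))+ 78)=444381 / 5440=81.69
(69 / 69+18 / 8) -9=-23 / 4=-5.75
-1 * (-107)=107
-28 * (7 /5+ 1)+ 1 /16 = -5371 /80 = -67.14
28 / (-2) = -14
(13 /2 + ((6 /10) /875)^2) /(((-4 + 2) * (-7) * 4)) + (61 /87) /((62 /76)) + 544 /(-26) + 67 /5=-492125722728277 /75162018750000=-6.55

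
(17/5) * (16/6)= 136/15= 9.07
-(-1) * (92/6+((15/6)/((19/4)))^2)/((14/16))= 135248/7581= 17.84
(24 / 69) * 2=16 / 23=0.70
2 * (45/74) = 45/37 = 1.22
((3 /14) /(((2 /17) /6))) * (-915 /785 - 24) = -604503 /2198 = -275.02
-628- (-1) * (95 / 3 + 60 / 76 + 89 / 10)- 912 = -854227 / 570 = -1498.64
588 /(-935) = -588 /935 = -0.63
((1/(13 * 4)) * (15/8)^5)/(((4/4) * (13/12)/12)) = 6834375/1384448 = 4.94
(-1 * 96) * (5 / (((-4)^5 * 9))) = 5 / 96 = 0.05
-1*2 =-2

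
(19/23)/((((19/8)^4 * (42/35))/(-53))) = -542720/473271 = -1.15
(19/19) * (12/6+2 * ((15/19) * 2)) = 98/19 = 5.16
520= 520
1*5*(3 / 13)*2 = 30 / 13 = 2.31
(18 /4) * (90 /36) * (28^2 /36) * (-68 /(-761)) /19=16660 /14459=1.15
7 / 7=1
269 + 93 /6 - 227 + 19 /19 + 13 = 143 /2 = 71.50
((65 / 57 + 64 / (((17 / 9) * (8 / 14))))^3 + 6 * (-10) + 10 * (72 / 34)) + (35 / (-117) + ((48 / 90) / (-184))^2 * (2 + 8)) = 6904265730091105736 / 31285302591465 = 220687.20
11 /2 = 5.50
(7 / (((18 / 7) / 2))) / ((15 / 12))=196 / 45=4.36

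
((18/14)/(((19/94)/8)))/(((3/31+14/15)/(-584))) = -1837918080/63707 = -28849.55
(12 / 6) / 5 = 2 / 5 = 0.40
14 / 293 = 0.05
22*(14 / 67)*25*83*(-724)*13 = -6015209200 / 67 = -89779241.79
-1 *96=-96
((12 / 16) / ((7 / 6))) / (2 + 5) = 0.09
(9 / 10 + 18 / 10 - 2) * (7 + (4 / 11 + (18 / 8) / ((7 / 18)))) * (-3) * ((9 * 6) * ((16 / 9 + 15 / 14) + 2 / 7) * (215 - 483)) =96464925 / 77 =1252791.23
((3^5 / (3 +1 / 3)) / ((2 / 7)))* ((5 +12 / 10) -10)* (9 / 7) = -124659 / 100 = -1246.59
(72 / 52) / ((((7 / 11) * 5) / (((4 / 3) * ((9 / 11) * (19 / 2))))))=2052 / 455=4.51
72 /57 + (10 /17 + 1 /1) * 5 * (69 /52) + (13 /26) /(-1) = 189803 /16796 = 11.30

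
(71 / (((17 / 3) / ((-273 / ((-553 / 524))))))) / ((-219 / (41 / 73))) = -59489196 / 7156847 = -8.31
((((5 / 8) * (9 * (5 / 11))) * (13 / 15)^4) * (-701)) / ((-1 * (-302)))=-20021261 / 5979600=-3.35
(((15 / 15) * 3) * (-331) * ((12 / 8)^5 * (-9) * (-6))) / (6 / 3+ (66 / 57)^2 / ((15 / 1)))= -194886.43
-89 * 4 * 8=-2848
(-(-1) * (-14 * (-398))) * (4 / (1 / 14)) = 312032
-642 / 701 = -0.92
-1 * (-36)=36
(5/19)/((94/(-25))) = -125/1786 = -0.07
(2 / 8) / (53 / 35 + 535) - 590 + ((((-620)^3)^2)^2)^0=-44240933 / 75112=-589.00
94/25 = 3.76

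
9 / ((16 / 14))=63 / 8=7.88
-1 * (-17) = 17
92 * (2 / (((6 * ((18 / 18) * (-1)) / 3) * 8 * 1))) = -23 / 2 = -11.50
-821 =-821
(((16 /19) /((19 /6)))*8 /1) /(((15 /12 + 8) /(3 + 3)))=18432 /13357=1.38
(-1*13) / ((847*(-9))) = 0.00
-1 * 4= -4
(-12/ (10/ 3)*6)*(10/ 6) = -36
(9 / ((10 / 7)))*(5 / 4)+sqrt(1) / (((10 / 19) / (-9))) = -369 / 40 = -9.22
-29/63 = -0.46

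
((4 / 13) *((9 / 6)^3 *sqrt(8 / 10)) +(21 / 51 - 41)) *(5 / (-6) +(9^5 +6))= -40747375 / 17 +637785 *sqrt(5) / 26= -2342053.23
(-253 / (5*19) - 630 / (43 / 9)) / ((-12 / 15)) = 168.15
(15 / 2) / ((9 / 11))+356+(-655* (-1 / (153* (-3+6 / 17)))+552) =148319 / 162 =915.55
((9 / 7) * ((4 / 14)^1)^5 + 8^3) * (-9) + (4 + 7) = -4597.02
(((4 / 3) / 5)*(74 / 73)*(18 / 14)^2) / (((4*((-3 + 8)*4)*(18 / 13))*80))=1443 / 28616000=0.00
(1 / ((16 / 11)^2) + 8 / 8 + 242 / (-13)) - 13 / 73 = -4207987 / 242944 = -17.32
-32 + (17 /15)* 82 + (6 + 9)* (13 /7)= 9323 /105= 88.79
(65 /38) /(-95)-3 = -2179 /722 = -3.02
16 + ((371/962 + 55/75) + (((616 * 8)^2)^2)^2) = 5019170217244618159319515901707507/14430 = 347828843883895922336764800000.00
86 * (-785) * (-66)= 4455660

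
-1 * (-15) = 15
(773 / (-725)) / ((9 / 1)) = -773 / 6525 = -0.12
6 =6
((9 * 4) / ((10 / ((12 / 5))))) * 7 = 1512 / 25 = 60.48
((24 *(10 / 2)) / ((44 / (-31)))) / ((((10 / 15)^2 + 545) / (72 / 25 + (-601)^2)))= -15116382378 / 269995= -55987.64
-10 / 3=-3.33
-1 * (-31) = 31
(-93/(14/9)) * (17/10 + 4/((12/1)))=-17019/140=-121.56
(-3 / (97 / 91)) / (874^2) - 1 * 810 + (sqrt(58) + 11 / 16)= -801.70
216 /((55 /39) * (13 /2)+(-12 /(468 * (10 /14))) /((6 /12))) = 84240 /3547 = 23.75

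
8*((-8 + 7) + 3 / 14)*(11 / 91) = -484 / 637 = -0.76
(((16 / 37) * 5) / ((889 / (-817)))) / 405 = -13072 / 2664333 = -0.00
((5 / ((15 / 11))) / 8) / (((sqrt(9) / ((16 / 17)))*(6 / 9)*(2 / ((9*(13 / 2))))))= 429 / 68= 6.31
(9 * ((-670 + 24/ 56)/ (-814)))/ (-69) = -14061/ 131054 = -0.11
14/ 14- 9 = -8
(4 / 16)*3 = 3 / 4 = 0.75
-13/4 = -3.25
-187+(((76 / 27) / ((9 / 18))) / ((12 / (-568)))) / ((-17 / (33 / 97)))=-8088377 / 44523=-181.67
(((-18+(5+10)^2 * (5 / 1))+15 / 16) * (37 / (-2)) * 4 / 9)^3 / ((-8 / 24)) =10450742380242137 / 4608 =2267956245712.27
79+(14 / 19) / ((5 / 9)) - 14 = 6301 / 95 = 66.33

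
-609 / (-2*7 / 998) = 43413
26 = 26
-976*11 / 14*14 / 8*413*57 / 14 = -2256573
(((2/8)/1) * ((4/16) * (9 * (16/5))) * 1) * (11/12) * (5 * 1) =33/4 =8.25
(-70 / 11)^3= -343000 / 1331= -257.70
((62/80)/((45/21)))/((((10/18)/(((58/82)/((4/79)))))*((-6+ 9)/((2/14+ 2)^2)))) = 639189/45920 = 13.92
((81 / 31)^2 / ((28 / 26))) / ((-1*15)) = -28431 / 67270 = -0.42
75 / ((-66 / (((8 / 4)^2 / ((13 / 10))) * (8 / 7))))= -4000 / 1001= -4.00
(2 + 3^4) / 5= 83 / 5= 16.60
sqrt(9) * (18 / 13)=4.15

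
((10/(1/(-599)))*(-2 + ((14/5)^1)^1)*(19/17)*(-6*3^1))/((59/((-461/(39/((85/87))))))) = -419731280/22243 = -18870.26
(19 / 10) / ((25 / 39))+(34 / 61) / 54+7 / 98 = 4389307 / 1441125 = 3.05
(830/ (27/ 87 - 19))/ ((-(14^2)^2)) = 12035/ 10410736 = 0.00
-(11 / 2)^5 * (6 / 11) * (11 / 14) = -483153 / 224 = -2156.93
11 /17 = 0.65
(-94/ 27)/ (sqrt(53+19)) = -47 * sqrt(2)/ 162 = -0.41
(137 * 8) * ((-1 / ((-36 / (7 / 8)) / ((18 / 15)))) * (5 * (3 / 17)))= 28.21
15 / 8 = 1.88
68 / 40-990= -9883 / 10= -988.30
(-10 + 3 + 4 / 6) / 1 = -19 / 3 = -6.33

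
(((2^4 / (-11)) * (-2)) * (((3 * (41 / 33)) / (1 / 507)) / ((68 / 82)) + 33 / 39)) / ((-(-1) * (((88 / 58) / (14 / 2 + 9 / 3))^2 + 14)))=1864258997000 / 3942077997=472.91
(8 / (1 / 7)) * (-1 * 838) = -46928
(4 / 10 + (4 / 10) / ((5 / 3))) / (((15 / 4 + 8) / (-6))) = -384 / 1175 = -0.33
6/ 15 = 0.40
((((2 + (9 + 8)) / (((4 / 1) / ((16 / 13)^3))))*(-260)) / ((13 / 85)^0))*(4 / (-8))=194560 / 169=1151.24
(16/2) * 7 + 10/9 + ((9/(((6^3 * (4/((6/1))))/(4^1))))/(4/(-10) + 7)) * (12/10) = 11317/198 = 57.16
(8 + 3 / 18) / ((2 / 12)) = 49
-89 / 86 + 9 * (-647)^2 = 324003277 / 86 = 3767479.97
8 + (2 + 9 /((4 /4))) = 19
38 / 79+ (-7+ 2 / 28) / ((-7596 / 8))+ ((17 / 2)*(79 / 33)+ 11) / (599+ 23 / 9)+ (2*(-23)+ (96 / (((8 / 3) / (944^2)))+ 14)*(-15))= -60190646391662678191 / 125080908876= -481213695.46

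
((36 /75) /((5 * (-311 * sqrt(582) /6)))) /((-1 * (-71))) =-12 * sqrt(582) /267732125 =-0.00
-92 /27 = -3.41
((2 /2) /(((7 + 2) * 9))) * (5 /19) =5 /1539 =0.00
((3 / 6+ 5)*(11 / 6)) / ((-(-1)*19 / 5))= 605 / 228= 2.65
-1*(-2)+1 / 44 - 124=-5367 / 44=-121.98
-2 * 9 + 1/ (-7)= -127/ 7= -18.14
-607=-607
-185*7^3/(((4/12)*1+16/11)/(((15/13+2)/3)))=-28618205/767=-37311.87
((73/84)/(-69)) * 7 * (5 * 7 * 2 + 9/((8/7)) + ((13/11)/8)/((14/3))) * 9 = -7006613/113344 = -61.82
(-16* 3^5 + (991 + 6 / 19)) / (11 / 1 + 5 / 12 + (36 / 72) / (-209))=-7264884 / 28627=-253.78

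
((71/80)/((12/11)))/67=0.01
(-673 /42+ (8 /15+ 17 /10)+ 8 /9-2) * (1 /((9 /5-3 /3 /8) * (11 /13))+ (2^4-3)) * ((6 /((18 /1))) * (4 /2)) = -4515628 /33165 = -136.16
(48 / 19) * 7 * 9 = 3024 / 19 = 159.16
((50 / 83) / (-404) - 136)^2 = 5199316600401 / 281098756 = 18496.41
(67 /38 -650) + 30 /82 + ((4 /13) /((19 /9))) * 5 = -13107219 /20254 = -647.14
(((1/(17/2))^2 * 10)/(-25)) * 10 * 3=-48/289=-0.17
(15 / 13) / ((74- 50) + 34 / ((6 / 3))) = 15 / 533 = 0.03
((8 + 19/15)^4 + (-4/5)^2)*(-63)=-2613334087/5625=-464592.73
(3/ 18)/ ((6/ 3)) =1/ 12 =0.08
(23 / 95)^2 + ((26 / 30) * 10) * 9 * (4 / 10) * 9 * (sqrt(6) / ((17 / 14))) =566.50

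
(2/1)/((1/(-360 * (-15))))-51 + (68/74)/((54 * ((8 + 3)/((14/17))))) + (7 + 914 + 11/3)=128281937/10989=11673.67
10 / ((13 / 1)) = 10 / 13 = 0.77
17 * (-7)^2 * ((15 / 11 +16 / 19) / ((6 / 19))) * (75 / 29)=9600325 / 638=15047.53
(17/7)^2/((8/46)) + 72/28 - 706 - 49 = -140829/196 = -718.52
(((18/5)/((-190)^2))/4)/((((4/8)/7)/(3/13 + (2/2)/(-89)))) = 8001/104419250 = 0.00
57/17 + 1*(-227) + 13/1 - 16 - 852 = -18337/17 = -1078.65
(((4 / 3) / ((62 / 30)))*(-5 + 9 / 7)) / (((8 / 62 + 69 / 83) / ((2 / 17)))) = -86320 / 294049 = -0.29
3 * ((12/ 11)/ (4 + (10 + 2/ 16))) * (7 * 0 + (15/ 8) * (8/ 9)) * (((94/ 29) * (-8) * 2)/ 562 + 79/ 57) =96145120/ 192454933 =0.50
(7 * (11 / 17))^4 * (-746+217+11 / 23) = -222448.80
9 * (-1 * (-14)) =126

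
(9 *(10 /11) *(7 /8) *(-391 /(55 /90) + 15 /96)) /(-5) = 14185143 /15488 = 915.88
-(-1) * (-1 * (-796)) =796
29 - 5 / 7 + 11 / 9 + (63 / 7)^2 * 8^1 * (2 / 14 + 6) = 4010.08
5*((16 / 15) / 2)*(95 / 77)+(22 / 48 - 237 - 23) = -157851 / 616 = -256.25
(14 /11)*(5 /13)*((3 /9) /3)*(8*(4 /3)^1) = 2240 /3861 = 0.58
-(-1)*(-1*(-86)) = 86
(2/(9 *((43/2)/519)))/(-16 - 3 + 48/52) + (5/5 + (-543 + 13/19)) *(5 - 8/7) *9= -75766111793/4031895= -18791.69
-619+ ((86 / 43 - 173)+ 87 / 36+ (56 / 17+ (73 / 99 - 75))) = -5779771 / 6732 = -858.55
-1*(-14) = 14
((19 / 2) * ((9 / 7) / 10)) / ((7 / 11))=1881 / 980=1.92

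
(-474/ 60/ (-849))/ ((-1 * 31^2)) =-79/ 8158890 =-0.00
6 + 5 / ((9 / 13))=119 / 9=13.22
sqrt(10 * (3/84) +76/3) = sqrt(45318)/42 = 5.07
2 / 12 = 1 / 6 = 0.17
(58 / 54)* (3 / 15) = 29 / 135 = 0.21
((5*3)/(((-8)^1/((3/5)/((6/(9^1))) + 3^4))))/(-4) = 2457/64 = 38.39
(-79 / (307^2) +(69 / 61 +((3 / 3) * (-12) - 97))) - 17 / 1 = -717899452 / 5749189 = -124.87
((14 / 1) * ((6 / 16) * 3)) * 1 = 63 / 4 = 15.75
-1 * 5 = -5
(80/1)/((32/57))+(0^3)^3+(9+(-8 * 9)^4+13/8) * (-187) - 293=-40203305675/8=-5025413209.38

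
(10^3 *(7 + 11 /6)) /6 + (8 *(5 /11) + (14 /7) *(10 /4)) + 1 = 146704 /99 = 1481.86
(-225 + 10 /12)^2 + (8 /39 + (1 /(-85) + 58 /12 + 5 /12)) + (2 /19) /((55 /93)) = 208916007337 /4157010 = 50256.32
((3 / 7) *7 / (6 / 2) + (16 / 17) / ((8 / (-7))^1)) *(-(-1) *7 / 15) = 7 / 85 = 0.08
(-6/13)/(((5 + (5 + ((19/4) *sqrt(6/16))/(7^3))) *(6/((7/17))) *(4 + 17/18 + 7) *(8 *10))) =-237180384/71553129149255 + 410571 *sqrt(6)/357765645746275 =-0.00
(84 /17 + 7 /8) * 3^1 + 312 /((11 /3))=153399 /1496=102.54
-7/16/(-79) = 7/1264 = 0.01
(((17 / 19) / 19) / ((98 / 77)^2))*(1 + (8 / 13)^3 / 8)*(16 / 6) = 69938 / 876603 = 0.08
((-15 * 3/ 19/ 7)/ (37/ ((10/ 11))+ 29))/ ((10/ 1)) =-45/ 92701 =-0.00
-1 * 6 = -6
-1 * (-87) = 87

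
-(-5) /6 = 0.83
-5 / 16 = -0.31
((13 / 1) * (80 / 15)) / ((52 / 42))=56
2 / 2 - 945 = -944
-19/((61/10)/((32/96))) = -190/183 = -1.04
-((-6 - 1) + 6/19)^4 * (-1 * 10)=2601446410/130321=19961.84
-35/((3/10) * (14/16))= -400/3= -133.33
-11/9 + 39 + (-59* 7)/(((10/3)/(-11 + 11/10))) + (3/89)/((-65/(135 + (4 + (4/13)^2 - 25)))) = 222496169537/175979700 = 1264.33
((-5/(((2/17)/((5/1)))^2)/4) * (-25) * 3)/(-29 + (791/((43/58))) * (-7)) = -22.59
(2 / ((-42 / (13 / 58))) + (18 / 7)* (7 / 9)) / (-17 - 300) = -2423 / 386106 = -0.01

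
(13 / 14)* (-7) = -13 / 2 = -6.50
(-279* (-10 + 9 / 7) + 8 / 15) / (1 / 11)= 26750.01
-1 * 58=-58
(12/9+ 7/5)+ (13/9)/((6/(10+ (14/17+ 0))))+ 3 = 8.34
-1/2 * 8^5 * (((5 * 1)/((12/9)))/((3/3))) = -61440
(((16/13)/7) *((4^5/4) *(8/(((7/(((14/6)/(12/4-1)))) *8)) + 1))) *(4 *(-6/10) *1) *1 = -8192/65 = -126.03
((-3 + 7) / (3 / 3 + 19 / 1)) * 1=1 / 5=0.20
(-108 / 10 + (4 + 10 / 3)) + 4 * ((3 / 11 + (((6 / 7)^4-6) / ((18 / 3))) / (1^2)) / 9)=-4456756 / 1188495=-3.75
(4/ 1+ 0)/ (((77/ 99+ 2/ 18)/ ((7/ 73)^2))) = 0.04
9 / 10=0.90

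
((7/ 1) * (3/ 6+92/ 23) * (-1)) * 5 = -315/ 2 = -157.50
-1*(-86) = 86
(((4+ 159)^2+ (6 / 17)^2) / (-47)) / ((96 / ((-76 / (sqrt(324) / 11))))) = 1604801693 / 5867856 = 273.49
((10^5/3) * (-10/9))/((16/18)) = -125000/3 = -41666.67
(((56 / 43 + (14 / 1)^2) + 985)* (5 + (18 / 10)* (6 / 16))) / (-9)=-11540453 / 15480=-745.51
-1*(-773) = 773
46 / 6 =23 / 3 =7.67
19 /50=0.38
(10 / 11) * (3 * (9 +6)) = 450 / 11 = 40.91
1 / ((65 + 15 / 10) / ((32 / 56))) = 8 / 931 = 0.01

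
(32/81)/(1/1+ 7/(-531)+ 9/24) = 15104/52065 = 0.29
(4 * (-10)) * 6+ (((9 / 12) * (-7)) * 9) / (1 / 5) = -1905 / 4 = -476.25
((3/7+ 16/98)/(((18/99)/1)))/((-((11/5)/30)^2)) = -326250/539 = -605.29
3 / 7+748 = 5239 / 7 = 748.43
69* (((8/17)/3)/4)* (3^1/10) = 69/85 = 0.81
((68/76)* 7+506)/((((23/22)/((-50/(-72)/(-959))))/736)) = -42825200/163989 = -261.15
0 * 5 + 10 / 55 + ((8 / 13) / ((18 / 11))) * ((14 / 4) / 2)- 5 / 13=586 / 1287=0.46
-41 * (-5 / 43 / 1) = 205 / 43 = 4.77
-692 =-692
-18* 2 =-36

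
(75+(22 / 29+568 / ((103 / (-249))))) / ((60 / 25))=-19376185 / 35844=-540.57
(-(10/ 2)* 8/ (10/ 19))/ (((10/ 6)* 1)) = -228/ 5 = -45.60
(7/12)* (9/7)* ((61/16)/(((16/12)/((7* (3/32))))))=11529/8192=1.41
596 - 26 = 570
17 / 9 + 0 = 17 / 9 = 1.89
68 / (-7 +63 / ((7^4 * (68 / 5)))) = -1586032 / 163223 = -9.72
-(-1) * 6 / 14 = 3 / 7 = 0.43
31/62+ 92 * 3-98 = 357/2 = 178.50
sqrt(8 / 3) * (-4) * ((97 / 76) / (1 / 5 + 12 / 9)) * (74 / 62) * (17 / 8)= -305065 * sqrt(6) / 54188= -13.79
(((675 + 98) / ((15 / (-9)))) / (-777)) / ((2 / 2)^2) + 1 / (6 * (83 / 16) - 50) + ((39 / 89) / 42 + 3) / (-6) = 8811499 / 208842060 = 0.04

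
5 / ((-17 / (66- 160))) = 27.65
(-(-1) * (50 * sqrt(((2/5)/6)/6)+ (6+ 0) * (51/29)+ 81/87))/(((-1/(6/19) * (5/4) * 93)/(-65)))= 520 * sqrt(10)/1767+ 34632/17081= 2.96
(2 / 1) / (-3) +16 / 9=10 / 9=1.11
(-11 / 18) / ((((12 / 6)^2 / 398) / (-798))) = 291137 / 6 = 48522.83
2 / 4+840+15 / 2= 848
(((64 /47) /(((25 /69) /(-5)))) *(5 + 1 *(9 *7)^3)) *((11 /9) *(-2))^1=8097683968 /705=11486076.55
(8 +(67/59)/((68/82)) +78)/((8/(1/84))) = 58421/449344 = 0.13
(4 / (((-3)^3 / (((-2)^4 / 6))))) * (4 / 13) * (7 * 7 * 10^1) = -62720 / 1053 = -59.56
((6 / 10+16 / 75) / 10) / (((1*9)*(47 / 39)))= 793 / 105750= 0.01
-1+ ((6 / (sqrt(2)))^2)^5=1889567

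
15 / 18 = 5 / 6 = 0.83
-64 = -64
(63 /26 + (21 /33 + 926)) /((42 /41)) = 10894151 /12012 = 906.94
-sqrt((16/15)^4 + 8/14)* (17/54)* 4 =-68* sqrt(1157191)/42525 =-1.72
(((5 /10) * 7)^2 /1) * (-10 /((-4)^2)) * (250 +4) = -31115 /16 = -1944.69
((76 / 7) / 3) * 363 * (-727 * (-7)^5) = 16051866292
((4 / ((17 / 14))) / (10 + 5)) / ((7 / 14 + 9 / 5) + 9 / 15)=112 / 1479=0.08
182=182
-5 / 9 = -0.56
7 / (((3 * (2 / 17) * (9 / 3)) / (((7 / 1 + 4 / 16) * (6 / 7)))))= 493 / 12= 41.08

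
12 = 12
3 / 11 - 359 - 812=-12878 / 11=-1170.73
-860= -860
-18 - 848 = -866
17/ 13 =1.31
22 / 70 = 11 / 35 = 0.31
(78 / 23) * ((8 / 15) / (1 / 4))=832 / 115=7.23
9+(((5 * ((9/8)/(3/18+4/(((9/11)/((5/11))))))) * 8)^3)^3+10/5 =150094635302527639731305273/502592611936843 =298640751450.98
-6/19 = -0.32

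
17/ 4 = 4.25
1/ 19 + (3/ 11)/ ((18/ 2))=52/ 627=0.08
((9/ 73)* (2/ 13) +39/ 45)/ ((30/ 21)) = 88249/ 142350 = 0.62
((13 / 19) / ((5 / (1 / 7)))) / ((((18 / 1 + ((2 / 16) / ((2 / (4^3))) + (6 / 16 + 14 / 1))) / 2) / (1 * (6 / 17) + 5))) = 0.01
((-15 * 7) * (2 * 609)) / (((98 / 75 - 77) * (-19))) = -1370250 / 15409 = -88.93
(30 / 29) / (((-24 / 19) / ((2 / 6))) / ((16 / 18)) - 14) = -570 / 10063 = -0.06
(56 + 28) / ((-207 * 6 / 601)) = -8414 / 207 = -40.65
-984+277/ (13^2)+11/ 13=-165876/ 169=-981.51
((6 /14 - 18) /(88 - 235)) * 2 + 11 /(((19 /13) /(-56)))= -2745186 /6517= -421.23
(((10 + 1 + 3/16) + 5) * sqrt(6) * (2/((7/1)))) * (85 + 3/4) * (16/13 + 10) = 10910.16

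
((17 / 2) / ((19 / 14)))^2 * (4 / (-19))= -8.26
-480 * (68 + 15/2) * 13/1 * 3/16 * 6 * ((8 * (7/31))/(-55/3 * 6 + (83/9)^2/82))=197138279520/22435661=8786.83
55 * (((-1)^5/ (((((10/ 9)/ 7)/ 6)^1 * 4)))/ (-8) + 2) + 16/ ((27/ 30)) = 55511/ 288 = 192.75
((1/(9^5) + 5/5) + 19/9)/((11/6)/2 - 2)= -734836/255879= -2.87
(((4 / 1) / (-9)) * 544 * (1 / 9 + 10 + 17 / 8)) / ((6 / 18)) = -239632 / 27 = -8875.26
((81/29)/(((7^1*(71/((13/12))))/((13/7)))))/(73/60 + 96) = 68445/588497203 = 0.00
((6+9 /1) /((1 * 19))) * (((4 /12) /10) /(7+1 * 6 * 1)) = 1 /494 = 0.00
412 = 412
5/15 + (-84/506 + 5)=3922/759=5.17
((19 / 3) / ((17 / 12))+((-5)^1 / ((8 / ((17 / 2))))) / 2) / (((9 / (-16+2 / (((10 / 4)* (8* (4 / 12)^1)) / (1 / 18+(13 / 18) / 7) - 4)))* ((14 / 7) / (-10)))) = 166145 / 10336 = 16.07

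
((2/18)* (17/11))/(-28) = -0.01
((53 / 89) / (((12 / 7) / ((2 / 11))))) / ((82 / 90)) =5565 / 80278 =0.07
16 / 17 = 0.94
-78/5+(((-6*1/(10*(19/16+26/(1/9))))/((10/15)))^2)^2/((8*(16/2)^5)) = -125118480931742057439/8020415444342440000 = -15.60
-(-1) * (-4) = -4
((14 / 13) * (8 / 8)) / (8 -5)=14 / 39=0.36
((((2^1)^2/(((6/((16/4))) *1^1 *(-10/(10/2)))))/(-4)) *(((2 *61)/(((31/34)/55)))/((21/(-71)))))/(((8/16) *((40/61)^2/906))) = -455057637287/13020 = -34950663.39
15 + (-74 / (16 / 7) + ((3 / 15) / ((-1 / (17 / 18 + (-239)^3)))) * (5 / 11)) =982924339 / 792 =1241066.08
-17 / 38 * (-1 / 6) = 17 / 228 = 0.07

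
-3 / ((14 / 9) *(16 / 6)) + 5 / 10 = -25 / 112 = -0.22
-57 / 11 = -5.18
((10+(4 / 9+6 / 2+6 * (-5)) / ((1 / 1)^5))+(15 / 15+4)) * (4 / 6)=-208 / 27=-7.70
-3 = -3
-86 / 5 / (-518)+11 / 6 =14503 / 7770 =1.87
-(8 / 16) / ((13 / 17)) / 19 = -0.03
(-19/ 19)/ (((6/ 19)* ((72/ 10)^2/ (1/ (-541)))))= 475/ 4206816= 0.00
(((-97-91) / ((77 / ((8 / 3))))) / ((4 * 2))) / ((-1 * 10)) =94 / 1155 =0.08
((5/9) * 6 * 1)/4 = 5/6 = 0.83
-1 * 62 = -62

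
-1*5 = -5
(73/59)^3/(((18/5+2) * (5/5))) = 1945085/5750612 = 0.34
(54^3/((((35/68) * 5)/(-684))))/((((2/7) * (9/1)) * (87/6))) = -1122446.83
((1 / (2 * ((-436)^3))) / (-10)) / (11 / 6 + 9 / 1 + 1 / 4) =3 / 55116434240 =0.00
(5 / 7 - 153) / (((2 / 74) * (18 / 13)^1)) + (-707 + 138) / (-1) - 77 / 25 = -5518001 / 1575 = -3503.49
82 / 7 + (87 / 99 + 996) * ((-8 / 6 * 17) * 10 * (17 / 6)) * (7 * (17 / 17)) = -9317063986 / 2079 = -4481512.26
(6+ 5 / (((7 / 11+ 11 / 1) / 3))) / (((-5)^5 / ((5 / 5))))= -933 / 400000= -0.00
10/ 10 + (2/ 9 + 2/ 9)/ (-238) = 1069/ 1071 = 1.00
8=8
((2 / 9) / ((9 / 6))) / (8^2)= 0.00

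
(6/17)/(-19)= -6/323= -0.02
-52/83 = -0.63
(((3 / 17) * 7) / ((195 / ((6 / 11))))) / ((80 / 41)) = 861 / 486200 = 0.00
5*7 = 35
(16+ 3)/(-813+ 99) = -19/714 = -0.03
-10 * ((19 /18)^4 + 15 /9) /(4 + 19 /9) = -305281 /64152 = -4.76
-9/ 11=-0.82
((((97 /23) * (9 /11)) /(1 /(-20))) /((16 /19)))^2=6716.06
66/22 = 3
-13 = -13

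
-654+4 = -650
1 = 1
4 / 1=4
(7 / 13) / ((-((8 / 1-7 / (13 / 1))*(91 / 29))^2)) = -841 / 856219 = -0.00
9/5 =1.80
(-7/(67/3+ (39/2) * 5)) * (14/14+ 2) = -126/719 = -0.18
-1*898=-898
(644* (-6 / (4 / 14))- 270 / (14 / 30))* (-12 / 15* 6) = 2369232 / 35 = 67692.34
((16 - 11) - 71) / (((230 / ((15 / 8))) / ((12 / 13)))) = -297 / 598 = -0.50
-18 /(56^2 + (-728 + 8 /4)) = -0.01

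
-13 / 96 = -0.14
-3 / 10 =-0.30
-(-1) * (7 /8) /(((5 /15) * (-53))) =-21 /424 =-0.05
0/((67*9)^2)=0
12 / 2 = 6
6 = 6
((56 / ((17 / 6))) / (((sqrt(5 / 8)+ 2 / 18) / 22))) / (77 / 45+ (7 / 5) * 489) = -855360 / 7444147+ 1924560 * sqrt(10) / 7444147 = 0.70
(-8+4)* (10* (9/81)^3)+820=597740/729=819.95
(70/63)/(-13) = -10/117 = -0.09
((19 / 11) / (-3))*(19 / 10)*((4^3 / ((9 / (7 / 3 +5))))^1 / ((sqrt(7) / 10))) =-215.62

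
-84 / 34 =-42 / 17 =-2.47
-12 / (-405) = 4 / 135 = 0.03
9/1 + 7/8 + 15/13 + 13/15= 18557/1560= 11.90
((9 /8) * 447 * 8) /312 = 1341 /104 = 12.89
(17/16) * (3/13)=51/208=0.25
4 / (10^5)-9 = -224999 / 25000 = -9.00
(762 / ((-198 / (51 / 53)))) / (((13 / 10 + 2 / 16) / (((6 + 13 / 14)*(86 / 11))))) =-360207560 / 2558787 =-140.77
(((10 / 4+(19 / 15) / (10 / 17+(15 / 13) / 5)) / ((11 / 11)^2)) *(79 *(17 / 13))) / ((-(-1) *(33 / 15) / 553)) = 105081.11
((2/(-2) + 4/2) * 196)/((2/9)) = 882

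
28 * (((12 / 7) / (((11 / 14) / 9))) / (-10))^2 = 326592 / 3025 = 107.96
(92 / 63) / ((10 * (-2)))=-23 / 315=-0.07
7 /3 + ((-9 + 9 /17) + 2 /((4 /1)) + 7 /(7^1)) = -473 /102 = -4.64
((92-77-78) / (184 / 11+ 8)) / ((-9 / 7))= 539 / 272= 1.98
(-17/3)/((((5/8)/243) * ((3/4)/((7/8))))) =-12852/5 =-2570.40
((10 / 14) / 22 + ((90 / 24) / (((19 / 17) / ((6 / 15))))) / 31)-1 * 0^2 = 3436 / 45353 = 0.08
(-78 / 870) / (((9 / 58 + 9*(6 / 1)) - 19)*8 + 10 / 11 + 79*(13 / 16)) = -2288 / 8838545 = -0.00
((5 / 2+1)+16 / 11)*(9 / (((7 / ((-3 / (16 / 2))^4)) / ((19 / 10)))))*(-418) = -28685421 / 286720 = -100.05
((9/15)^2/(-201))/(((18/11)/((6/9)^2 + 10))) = -517/45225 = -0.01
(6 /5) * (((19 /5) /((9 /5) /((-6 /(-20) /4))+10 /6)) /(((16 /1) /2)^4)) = 171 /3942400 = 0.00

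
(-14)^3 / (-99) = 2744 / 99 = 27.72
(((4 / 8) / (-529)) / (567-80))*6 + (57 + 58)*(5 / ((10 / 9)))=517.50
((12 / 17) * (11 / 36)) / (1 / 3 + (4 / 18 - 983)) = -0.00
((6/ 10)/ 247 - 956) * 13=-1180657/ 95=-12427.97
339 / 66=113 / 22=5.14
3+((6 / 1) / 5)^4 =3171 / 625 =5.07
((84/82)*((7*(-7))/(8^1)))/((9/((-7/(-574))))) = -343/40344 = -0.01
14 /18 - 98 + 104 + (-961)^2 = 923527.78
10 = 10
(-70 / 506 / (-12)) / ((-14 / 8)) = -5 / 759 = -0.01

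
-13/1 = -13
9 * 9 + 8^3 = 593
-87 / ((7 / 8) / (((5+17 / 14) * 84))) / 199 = -363312 / 1393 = -260.81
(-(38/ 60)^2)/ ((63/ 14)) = -361/ 4050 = -0.09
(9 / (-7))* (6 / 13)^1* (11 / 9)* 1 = -66 / 91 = -0.73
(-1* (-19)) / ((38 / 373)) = 373 / 2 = 186.50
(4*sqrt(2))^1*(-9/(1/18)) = -648*sqrt(2) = -916.41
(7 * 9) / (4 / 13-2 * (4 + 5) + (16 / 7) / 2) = -1911 / 502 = -3.81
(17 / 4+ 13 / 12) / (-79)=-16 / 237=-0.07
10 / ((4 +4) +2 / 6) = 6 / 5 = 1.20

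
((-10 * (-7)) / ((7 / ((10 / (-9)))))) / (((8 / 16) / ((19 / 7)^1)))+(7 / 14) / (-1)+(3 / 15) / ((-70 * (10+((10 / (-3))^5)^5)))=-273678571428339542745837441109 / 4499999999996187201257506500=-60.82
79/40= 1.98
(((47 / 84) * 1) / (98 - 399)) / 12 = -47 / 303408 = -0.00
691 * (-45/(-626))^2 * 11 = 15392025/391876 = 39.28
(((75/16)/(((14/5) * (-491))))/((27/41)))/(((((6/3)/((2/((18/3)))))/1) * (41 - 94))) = 5125/314774208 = 0.00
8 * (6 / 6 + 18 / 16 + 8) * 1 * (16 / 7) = 1296 / 7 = 185.14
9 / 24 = 3 / 8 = 0.38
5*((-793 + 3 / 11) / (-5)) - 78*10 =140 / 11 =12.73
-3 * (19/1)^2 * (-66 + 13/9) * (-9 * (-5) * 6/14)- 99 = 1348236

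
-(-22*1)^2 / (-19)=484 / 19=25.47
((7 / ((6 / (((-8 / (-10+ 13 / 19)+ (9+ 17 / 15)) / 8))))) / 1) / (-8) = -532 / 2655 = -0.20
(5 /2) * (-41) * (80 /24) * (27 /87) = -3075 /29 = -106.03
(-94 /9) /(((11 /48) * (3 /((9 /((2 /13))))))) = -9776 /11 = -888.73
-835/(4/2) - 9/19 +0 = -15883/38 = -417.97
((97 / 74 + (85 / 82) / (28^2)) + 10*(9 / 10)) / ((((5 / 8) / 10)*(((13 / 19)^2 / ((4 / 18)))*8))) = 2951658379 / 301494648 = 9.79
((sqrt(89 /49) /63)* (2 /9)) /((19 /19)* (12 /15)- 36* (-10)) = 5* sqrt(89) /3580038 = 0.00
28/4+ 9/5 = 44/5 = 8.80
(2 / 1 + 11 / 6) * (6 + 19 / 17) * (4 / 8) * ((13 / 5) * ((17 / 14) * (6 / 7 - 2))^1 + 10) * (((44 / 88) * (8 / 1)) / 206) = 726363 / 428995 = 1.69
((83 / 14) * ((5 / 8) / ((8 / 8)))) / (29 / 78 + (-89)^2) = 16185 / 34600552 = 0.00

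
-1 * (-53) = 53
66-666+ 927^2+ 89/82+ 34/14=858732.51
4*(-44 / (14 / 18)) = -1584 / 7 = -226.29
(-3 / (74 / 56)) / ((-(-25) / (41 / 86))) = -1722 / 39775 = -0.04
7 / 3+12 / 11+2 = 179 / 33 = 5.42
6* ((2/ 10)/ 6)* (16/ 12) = 4/ 15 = 0.27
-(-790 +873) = -83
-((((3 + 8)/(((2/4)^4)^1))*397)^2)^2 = -23834865102665875456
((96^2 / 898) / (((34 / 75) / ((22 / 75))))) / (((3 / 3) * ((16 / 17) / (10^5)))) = 316800000 / 449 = 705567.93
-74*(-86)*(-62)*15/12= -493210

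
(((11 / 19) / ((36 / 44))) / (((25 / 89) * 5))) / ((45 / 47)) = 506143 / 961875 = 0.53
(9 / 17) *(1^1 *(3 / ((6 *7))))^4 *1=9 / 653072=0.00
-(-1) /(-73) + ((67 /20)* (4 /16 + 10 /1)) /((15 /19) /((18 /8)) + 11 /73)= 834242531 /12188080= 68.45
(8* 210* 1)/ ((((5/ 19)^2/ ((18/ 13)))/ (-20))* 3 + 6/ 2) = 14555520/ 25927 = 561.40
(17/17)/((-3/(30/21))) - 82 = -1732/21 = -82.48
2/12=1/6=0.17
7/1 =7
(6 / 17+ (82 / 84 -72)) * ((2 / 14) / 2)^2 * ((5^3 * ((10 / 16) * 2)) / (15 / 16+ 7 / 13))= -38.17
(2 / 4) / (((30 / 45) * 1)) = 3 / 4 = 0.75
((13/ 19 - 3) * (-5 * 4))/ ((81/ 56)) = 49280/ 1539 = 32.02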